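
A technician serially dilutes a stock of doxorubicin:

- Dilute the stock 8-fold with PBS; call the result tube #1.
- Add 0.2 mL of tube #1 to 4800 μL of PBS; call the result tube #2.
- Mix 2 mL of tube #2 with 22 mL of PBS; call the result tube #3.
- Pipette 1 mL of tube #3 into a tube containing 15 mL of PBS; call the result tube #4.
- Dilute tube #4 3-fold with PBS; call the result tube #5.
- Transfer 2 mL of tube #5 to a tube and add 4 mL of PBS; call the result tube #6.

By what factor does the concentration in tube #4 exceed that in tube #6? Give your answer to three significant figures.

Step 1: 8-fold → factor 8
Step 2: 0.2 mL + 4800 μL = 5 mL total → factor 5/0.2 = 25
Step 3: 2 mL + 22 mL = 24 mL total → factor 24/2 = 12
Step 4: 1 mL + 15 mL = 16 mL total → factor 16/1 = 16
Step 5: 3-fold → factor 3
Step 6: 2 mL + 4 mL = 6 mL total → factor 6/2 = 3
Dilution factor to tube #4 = 38400; to tube #6 = 3.456 × 10^5
[tube #4]/[tube #6] = (factor to tube #6)/(factor to tube #4) = 3.456 × 10^5/38400 = 9.00

9.00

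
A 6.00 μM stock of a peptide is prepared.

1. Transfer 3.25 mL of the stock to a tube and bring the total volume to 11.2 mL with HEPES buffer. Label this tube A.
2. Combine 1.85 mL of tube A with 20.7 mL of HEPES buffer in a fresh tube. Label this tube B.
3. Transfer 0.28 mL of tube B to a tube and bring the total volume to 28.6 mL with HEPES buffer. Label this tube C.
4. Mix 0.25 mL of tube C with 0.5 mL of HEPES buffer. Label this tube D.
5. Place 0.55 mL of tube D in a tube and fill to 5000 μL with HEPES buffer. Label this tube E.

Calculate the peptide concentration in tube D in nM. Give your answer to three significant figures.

0.466 nM

Step 1: 3.25 mL brought to 11.2 mL → factor 11.2/3.25 = 3.4462
Step 2: 1.85 mL + 20.7 mL = 22.55 mL total → factor 22.55/1.85 = 12.189
Step 3: 0.28 mL brought to 28.6 mL → factor 28.6/0.28 = 102.14
Step 4: 0.25 mL + 0.5 mL = 0.75 mL total → factor 0.75/0.25 = 3
Dilution factor through tube D = 3.4462 × 12.189 × 102.14 × 3 = 12872
[tube D] = 6.00 μM / 12872 = 0.0004661 μM = 0.466 nM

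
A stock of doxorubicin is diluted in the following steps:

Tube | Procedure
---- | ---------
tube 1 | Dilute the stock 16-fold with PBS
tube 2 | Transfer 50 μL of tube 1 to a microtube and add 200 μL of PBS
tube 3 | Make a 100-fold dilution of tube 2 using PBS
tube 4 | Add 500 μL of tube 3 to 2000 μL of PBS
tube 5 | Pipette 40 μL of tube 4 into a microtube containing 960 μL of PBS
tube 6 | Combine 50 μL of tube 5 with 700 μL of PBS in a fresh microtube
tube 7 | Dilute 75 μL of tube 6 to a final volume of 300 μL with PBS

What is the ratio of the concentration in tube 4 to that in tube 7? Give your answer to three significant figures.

Step 1: 16-fold → factor 16
Step 2: 50 μL + 200 μL = 250 μL total → factor 250/50 = 5
Step 3: 100-fold → factor 100
Step 4: 500 μL + 2000 μL = 2500 μL total → factor 2500/500 = 5
Step 5: 40 μL + 960 μL = 1000 μL total → factor 1000/40 = 25
Step 6: 50 μL + 700 μL = 750 μL total → factor 750/50 = 15
Step 7: 75 μL brought to 300 μL → factor 300/75 = 4
Dilution factor to tube 4 = 40000; to tube 7 = 6 × 10^7
[tube 4]/[tube 7] = (factor to tube 7)/(factor to tube 4) = 6 × 10^7/40000 = 1.50 × 10^3

1.50 × 10^3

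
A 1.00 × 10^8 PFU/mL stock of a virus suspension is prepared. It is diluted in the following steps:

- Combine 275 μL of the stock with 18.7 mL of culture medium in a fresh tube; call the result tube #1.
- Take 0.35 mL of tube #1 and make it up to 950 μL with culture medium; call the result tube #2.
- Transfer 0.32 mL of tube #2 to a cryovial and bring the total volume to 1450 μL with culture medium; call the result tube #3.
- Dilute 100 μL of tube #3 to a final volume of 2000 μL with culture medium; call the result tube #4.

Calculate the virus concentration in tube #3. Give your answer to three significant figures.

Step 1: 275 μL + 18.7 mL = 18975 μL total → factor 18975/275 = 69
Step 2: 0.35 mL brought to 950 μL → factor 0.95/0.35 = 2.7143
Step 3: 0.32 mL brought to 1450 μL → factor 1.45/0.32 = 4.5312
Dilution factor through tube #3 = 69 × 2.7143 × 4.5312 = 848.64
[tube #3] = 1.00 × 10^8 PFU/mL / 848.64 = 1.18 × 10^5 PFU/mL

1.18 × 10^5 PFU/mL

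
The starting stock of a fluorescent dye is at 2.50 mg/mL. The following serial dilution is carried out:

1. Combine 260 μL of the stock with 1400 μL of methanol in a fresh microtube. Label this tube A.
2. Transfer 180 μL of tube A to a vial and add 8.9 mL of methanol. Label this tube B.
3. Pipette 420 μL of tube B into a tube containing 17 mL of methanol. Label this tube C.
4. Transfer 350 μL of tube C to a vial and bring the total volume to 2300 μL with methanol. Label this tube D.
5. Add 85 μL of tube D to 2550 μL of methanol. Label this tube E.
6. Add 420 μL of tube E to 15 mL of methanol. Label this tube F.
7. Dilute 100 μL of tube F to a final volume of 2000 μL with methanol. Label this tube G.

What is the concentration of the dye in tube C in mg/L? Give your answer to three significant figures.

Step 1: 260 μL + 1400 μL = 1660 μL total → factor 1660/260 = 6.3846
Step 2: 180 μL + 8.9 mL = 9080 μL total → factor 9080/180 = 50.444
Step 3: 420 μL + 17 mL = 17420 μL total → factor 17420/420 = 41.476
Dilution factor through tube C = 6.3846 × 50.444 × 41.476 = 13358
[tube C] = 2.50 mg/mL / 13358 = 0.0001872 mg/mL = 0.187 mg/L

0.187 mg/L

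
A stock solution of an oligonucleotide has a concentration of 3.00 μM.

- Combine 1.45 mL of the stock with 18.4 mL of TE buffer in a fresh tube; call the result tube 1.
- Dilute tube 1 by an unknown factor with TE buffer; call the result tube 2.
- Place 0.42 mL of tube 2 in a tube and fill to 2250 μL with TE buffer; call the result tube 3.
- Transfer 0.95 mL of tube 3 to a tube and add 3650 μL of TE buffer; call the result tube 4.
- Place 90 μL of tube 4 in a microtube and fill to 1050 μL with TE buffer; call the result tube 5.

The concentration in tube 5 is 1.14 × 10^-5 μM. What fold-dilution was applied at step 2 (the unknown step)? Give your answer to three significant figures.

Step 1: 1.45 mL + 18.4 mL = 19.85 mL total → factor 19.85/1.45 = 13.69
Step 2: unknown factor x
Step 3: 0.42 mL brought to 2250 μL → factor 2.25/0.42 = 5.3571
Step 4: 0.95 mL + 3650 μL = 4.6 mL total → factor 4.6/0.95 = 4.8421
Step 5: 90 μL brought to 1050 μL → factor 1050/90 = 11.667
Product of known-step factors = 4142.9
Overall factor = 3.00 μM / (1.14 × 10^-5 μM) = 2.6316 × 10^5
x = 2.6316 × 10^5 / 4142.9 = 63.5

63.5-fold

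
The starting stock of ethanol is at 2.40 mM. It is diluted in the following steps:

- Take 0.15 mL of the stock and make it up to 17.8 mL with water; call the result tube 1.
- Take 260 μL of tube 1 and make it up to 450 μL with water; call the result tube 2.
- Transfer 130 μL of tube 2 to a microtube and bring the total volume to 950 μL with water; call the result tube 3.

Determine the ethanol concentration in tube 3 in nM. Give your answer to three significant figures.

1.60 × 10^3 nM

Step 1: 0.15 mL brought to 17.8 mL → factor 17.8/0.15 = 118.67
Step 2: 260 μL brought to 450 μL → factor 450/260 = 1.7308
Step 3: 130 μL brought to 950 μL → factor 950/130 = 7.3077
Overall dilution factor = 118.67 × 1.7308 × 7.3077 = 1500.9
Final = 2.40 mM / 1500.9 = 0.001599 mM = 1.60 × 10^3 nM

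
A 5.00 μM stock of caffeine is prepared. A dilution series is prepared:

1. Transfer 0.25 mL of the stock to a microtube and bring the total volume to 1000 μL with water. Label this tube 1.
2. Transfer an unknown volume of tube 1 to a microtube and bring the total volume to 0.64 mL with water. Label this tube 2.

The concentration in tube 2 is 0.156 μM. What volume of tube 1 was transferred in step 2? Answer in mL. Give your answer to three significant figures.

Step 1: 0.25 mL brought to 1000 μL → factor 1/0.25 = 4
Step 2: v brought to 0.64 mL → factor = 0.64 mL/v
Product of known-step factors = 4
Overall factor = 5.00 μM / (0.156 μM) = 32.051
Step-2 factor = 32.051 / 4 = 8.0128
v = 0.64 mL / 8.0128 = 0.0799 mL

0.0799 mL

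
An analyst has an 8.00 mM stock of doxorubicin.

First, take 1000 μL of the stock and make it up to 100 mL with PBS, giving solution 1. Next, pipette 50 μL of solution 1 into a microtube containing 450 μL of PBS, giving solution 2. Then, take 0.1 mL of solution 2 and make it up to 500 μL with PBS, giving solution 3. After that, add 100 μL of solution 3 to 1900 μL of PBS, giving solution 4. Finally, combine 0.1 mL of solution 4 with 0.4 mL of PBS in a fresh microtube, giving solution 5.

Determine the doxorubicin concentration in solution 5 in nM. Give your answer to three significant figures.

Step 1: 1000 μL brought to 100 mL → factor 1 × 10^5/1000 = 100
Step 2: 50 μL + 450 μL = 500 μL total → factor 500/50 = 10
Step 3: 0.1 mL brought to 500 μL → factor 0.5/0.1 = 5
Step 4: 100 μL + 1900 μL = 2000 μL total → factor 2000/100 = 20
Step 5: 0.1 mL + 0.4 mL = 0.5 mL total → factor 0.5/0.1 = 5
Overall dilution factor = 100 × 10 × 5 × 20 × 5 = 5 × 10^5
Final = 8.00 mM / 5 × 10^5 = 1.600 × 10^-5 mM = 16.0 nM

16.0 nM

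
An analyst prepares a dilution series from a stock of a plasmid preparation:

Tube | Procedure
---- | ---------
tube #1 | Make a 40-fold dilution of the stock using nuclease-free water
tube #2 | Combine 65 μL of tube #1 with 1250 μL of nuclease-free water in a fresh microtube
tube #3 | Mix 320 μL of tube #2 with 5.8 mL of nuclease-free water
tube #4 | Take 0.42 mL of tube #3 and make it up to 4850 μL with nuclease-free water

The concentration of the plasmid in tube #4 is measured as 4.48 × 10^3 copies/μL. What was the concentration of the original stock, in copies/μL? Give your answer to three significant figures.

8.01 × 10^8 copies/μL

Step 1: 40-fold → factor 40
Step 2: 65 μL + 1250 μL = 1315 μL total → factor 1315/65 = 20.231
Step 3: 320 μL + 5.8 mL = 6120 μL total → factor 6120/320 = 19.125
Step 4: 0.42 mL brought to 4850 μL → factor 4.85/0.42 = 11.548
Overall dilution factor = 40 × 20.231 × 19.125 × 11.548 = 1.7872 × 10^5
Stock = 4.48 × 10^3 copies/μL × 1.7872 × 10^5 = 8.01 × 10^8 copies/μL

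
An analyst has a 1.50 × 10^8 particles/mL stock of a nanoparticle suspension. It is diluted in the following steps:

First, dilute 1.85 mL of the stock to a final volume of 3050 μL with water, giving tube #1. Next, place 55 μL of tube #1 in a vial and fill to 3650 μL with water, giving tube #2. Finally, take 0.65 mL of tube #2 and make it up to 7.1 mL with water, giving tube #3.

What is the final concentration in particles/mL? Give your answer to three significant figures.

1.26 × 10^5 particles/mL

Step 1: 1.85 mL brought to 3050 μL → factor 3.05/1.85 = 1.6486
Step 2: 55 μL brought to 3650 μL → factor 3650/55 = 66.364
Step 3: 0.65 mL brought to 7.1 mL → factor 7.1/0.65 = 10.923
Overall dilution factor = 1.6486 × 66.364 × 10.923 = 1195.1
Final = 1.50 × 10^8 particles/mL / 1195.1 = 1.26 × 10^5 particles/mL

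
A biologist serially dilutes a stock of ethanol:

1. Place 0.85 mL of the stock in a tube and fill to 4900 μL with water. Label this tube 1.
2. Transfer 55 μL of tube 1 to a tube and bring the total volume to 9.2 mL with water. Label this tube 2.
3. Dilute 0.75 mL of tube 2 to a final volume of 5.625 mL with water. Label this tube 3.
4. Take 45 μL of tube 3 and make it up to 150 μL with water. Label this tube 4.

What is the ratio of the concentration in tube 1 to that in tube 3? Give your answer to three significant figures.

1.25 × 10^3

Step 1: 0.85 mL brought to 4900 μL → factor 4.9/0.85 = 5.7647
Step 2: 55 μL brought to 9.2 mL → factor 9200/55 = 167.27
Step 3: 0.75 mL brought to 5.625 mL → factor 5.625/0.75 = 7.5
Dilution factor to tube 1 = 5.7647; to tube 3 = 7232.1
[tube 1]/[tube 3] = (factor to tube 3)/(factor to tube 1) = 7232.1/5.7647 = 1.25 × 10^3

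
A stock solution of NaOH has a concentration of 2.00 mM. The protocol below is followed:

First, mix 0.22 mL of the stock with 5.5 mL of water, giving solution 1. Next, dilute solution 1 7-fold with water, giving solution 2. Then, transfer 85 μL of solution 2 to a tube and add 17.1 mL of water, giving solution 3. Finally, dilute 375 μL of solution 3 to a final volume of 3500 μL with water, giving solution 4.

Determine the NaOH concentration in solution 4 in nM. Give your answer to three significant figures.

Step 1: 0.22 mL + 5.5 mL = 5.72 mL total → factor 5.72/0.22 = 26
Step 2: 7-fold → factor 7
Step 3: 85 μL + 17.1 mL = 17185 μL total → factor 17185/85 = 202.18
Step 4: 375 μL brought to 3500 μL → factor 3500/375 = 9.3333
Overall dilution factor = 26 × 7 × 202.18 × 9.3333 = 3.4343 × 10^5
Final = 2.00 mM / 3.4343 × 10^5 = 5.824 × 10^-6 mM = 5.82 nM

5.82 nM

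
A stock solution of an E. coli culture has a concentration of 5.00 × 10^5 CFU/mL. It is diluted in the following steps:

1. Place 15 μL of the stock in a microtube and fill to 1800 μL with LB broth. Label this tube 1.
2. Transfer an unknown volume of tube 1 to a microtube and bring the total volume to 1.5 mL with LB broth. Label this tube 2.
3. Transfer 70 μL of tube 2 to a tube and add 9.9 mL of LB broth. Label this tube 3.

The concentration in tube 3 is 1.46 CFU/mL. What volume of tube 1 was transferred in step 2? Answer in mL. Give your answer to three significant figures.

0.0749 mL

Step 1: 15 μL brought to 1800 μL → factor 1800/15 = 120
Step 2: v brought to 1.5 mL → factor = 1.5 mL/v
Step 3: 70 μL + 9.9 mL = 9970 μL total → factor 9970/70 = 142.43
Product of known-step factors = 17091
Overall factor = 5.00 × 10^5 CFU/mL / (1.46 CFU/mL) = 3.4247 × 10^5
Step-2 factor = 3.4247 × 10^5 / 17091 = 20.037
v = 1.5 mL / 20.037 = 0.0749 mL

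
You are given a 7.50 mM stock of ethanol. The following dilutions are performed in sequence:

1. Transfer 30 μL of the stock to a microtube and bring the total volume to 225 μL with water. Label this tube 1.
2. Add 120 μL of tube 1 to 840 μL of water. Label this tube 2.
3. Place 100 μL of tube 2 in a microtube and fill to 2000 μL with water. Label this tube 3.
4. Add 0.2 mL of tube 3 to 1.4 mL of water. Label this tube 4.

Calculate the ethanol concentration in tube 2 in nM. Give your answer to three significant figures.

Step 1: 30 μL brought to 225 μL → factor 225/30 = 7.5
Step 2: 120 μL + 840 μL = 960 μL total → factor 960/120 = 8
Dilution factor through tube 2 = 7.5 × 8 = 60
[tube 2] = 7.50 mM / 60 = 0.1250 mM = 1.25 × 10^5 nM

1.25 × 10^5 nM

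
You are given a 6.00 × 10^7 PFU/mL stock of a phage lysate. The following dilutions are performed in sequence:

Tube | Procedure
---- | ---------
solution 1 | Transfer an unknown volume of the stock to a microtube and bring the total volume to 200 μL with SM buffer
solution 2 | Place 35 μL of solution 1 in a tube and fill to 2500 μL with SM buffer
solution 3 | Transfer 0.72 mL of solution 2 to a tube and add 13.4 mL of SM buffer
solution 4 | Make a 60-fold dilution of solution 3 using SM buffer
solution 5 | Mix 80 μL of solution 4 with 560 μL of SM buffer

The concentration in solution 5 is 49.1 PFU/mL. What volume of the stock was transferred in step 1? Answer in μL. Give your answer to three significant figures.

110 μL

Step 1: v brought to 200 μL → factor = 200 μL/v
Step 2: 35 μL brought to 2500 μL → factor 2500/35 = 71.429
Step 3: 0.72 mL + 13.4 mL = 14.12 mL total → factor 14.12/0.72 = 19.611
Step 4: 60-fold → factor 60
Step 5: 80 μL + 560 μL = 640 μL total → factor 640/80 = 8
Product of known-step factors = 6.7238 × 10^5
Overall factor = 6.00 × 10^7 PFU/mL / (49.1 PFU/mL) = 1.222 × 10^6
Step-1 factor = 1.222 × 10^6 / 6.7238 × 10^5 = 1.8174
v = 200 μL / 1.8174 = 110 μL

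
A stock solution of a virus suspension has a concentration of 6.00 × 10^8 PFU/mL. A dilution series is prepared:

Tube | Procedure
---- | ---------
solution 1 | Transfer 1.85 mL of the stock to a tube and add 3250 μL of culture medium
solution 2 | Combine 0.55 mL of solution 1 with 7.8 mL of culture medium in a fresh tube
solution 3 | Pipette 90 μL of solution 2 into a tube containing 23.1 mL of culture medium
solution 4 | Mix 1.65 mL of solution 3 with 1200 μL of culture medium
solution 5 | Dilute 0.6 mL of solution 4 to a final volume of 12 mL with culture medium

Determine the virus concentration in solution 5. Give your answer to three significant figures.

1.61 × 10^3 PFU/mL

Step 1: 1.85 mL + 3250 μL = 5.1 mL total → factor 5.1/1.85 = 2.7568
Step 2: 0.55 mL + 7.8 mL = 8.35 mL total → factor 8.35/0.55 = 15.182
Step 3: 90 μL + 23.1 mL = 23190 μL total → factor 23190/90 = 257.67
Step 4: 1.65 mL + 1200 μL = 2.85 mL total → factor 2.85/1.65 = 1.7273
Step 5: 0.6 mL brought to 12 mL → factor 12/0.6 = 20
Overall dilution factor = 2.7568 × 15.182 × 257.67 × 1.7273 × 20 = 3.7254 × 10^5
Final = 6.00 × 10^8 PFU/mL / 3.7254 × 10^5 = 1.61 × 10^3 PFU/mL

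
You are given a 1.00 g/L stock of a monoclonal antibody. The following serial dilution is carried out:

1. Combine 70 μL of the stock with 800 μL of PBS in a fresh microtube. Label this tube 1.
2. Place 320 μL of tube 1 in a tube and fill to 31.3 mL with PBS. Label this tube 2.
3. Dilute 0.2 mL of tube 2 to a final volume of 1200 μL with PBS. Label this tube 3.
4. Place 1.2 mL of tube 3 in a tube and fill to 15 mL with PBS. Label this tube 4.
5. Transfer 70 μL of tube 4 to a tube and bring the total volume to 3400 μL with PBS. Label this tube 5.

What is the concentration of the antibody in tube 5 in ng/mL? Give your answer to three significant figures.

Step 1: 70 μL + 800 μL = 870 μL total → factor 870/70 = 12.429
Step 2: 320 μL brought to 31.3 mL → factor 31300/320 = 97.812
Step 3: 0.2 mL brought to 1200 μL → factor 1.2/0.2 = 6
Step 4: 1.2 mL brought to 15 mL → factor 15/1.2 = 12.5
Step 5: 70 μL brought to 3400 μL → factor 3400/70 = 48.571
Overall dilution factor = 12.429 × 97.812 × 6 × 12.5 × 48.571 = 4.4285 × 10^6
Final = 1.00 g/L / 4.4285 × 10^6 = 2.258 × 10^-7 g/L = 0.226 ng/mL

0.226 ng/mL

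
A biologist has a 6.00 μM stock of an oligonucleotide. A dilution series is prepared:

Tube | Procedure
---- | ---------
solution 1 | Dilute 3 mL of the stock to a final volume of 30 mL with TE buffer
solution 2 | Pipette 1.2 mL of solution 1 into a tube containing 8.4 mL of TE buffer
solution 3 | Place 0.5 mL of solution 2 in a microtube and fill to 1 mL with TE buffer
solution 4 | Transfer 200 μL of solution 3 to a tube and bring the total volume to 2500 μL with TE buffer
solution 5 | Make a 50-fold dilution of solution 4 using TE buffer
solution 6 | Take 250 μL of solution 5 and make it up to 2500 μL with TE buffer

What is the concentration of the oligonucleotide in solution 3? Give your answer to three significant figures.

0.0375 μM

Step 1: 3 mL brought to 30 mL → factor 30/3 = 10
Step 2: 1.2 mL + 8.4 mL = 9.6 mL total → factor 9.6/1.2 = 8
Step 3: 0.5 mL brought to 1 mL → factor 1/0.5 = 2
Dilution factor through solution 3 = 10 × 8 × 2 = 160
[solution 3] = 6.00 μM / 160 = 0.0375 μM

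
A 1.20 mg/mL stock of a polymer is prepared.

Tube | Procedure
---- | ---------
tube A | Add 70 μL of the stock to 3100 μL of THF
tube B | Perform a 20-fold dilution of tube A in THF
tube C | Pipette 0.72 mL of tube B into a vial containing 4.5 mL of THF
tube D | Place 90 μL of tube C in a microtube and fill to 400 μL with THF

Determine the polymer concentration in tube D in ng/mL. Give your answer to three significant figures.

41.1 ng/mL

Step 1: 70 μL + 3100 μL = 3170 μL total → factor 3170/70 = 45.286
Step 2: 20-fold → factor 20
Step 3: 0.72 mL + 4.5 mL = 5.22 mL total → factor 5.22/0.72 = 7.25
Step 4: 90 μL brought to 400 μL → factor 400/90 = 4.4444
Overall dilution factor = 45.286 × 20 × 7.25 × 4.4444 = 29184
Final = 1.20 mg/mL / 29184 = 4.112 × 10^-5 mg/mL = 41.1 ng/mL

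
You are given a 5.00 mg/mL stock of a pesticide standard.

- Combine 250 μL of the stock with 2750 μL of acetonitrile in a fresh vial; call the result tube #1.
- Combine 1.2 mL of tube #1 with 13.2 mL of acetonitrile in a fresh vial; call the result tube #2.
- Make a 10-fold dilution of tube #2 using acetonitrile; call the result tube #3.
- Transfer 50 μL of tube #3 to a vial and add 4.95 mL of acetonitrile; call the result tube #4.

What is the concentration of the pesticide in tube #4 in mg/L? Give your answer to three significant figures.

0.0347 mg/L

Step 1: 250 μL + 2750 μL = 3000 μL total → factor 3000/250 = 12
Step 2: 1.2 mL + 13.2 mL = 14.4 mL total → factor 14.4/1.2 = 12
Step 3: 10-fold → factor 10
Step 4: 50 μL + 4.95 mL = 5000 μL total → factor 5000/50 = 100
Overall dilution factor = 12 × 12 × 10 × 100 = 1.44 × 10^5
Final = 5.00 mg/mL / 1.44 × 10^5 = 3.472 × 10^-5 mg/mL = 0.0347 mg/L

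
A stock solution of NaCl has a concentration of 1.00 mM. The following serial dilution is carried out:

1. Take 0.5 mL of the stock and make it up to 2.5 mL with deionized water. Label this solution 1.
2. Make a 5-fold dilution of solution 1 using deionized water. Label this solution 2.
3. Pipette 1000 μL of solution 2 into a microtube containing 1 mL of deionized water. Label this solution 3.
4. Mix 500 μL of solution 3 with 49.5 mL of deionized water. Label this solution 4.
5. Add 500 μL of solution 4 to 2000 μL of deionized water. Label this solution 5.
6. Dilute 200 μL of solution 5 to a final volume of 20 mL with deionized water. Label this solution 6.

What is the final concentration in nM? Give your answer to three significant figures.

Step 1: 0.5 mL brought to 2.5 mL → factor 2.5/0.5 = 5
Step 2: 5-fold → factor 5
Step 3: 1000 μL + 1 mL = 2000 μL total → factor 2000/1000 = 2
Step 4: 500 μL + 49.5 mL = 50000 μL total → factor 50000/500 = 100
Step 5: 500 μL + 2000 μL = 2500 μL total → factor 2500/500 = 5
Step 6: 200 μL brought to 20 mL → factor 20000/200 = 100
Overall dilution factor = 5 × 5 × 2 × 100 × 5 × 100 = 2.5 × 10^6
Final = 1.00 mM / 2.5 × 10^6 = 4.000 × 10^-7 mM = 0.400 nM

0.400 nM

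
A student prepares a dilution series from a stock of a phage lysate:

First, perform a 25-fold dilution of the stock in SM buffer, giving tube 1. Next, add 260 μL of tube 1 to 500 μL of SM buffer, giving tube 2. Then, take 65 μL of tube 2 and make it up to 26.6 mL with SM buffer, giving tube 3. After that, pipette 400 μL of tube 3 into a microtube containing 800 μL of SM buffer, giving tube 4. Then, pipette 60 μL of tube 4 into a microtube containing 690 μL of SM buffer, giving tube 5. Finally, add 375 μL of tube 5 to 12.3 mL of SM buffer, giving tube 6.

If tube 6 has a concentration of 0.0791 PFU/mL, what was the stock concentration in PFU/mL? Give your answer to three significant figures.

Step 1: 25-fold → factor 25
Step 2: 260 μL + 500 μL = 760 μL total → factor 760/260 = 2.9231
Step 3: 65 μL brought to 26.6 mL → factor 26600/65 = 409.23
Step 4: 400 μL + 800 μL = 1200 μL total → factor 1200/400 = 3
Step 5: 60 μL + 690 μL = 750 μL total → factor 750/60 = 12.5
Step 6: 375 μL + 12.3 mL = 12675 μL total → factor 12675/375 = 33.8
Overall dilution factor = 25 × 2.9231 × 409.23 × 3 × 12.5 × 33.8 = 3.7905 × 10^7
Stock = 0.0791 PFU/mL × 3.7905 × 10^7 = 3.00 × 10^6 PFU/mL

3.00 × 10^6 PFU/mL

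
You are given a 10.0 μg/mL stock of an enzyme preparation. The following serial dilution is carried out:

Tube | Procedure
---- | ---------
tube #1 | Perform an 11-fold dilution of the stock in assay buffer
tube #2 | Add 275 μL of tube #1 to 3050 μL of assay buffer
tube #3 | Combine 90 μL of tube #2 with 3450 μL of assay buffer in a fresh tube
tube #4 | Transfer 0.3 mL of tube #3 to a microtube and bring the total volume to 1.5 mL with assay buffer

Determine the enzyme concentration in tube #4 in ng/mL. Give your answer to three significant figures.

0.382 ng/mL

Step 1: 11-fold → factor 11
Step 2: 275 μL + 3050 μL = 3325 μL total → factor 3325/275 = 12.091
Step 3: 90 μL + 3450 μL = 3540 μL total → factor 3540/90 = 39.333
Step 4: 0.3 mL brought to 1.5 mL → factor 1.5/0.3 = 5
Overall dilution factor = 11 × 12.091 × 39.333 × 5 = 26157
Final = 10.0 μg/mL / 26157 = 0.0003823 μg/mL = 0.382 ng/mL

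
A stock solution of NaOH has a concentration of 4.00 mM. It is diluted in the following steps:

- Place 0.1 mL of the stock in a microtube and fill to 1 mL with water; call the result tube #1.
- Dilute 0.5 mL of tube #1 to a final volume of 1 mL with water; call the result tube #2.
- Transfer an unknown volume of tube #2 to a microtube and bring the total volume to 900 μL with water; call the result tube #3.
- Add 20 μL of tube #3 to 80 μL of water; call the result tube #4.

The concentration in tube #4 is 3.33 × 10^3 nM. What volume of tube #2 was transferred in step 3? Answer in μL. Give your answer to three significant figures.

Step 1: 0.1 mL brought to 1 mL → factor 1/0.1 = 10
Step 2: 0.5 mL brought to 1 mL → factor 1/0.5 = 2
Step 3: v brought to 900 μL → factor = 900 μL/v
Step 4: 20 μL + 80 μL = 100 μL total → factor 100/20 = 5
Product of known-step factors = 100
Overall factor = 4.00 mM / (3.33 × 10^3 nM) = 1201.2
Step-3 factor = 1201.2 / 100 = 12.012
v = 900 μL / 12.012 = 74.9 μL

74.9 μL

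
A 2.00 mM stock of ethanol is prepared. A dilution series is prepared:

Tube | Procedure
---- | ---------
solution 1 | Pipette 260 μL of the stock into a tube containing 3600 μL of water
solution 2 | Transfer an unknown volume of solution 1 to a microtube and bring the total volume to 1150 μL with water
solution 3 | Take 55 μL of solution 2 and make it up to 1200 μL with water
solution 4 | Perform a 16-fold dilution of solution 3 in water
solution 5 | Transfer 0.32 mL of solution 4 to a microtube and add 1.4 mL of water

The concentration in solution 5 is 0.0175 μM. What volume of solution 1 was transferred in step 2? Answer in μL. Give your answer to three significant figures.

Step 1: 260 μL + 3600 μL = 3860 μL total → factor 3860/260 = 14.846
Step 2: v brought to 1150 μL → factor = 1150 μL/v
Step 3: 55 μL brought to 1200 μL → factor 1200/55 = 21.818
Step 4: 16-fold → factor 16
Step 5: 0.32 mL + 1.4 mL = 1.72 mL total → factor 1.72/0.32 = 5.375
Product of known-step factors = 27857
Overall factor = 2.00 mM / (0.0175 μM) = 1.1429 × 10^5
Step-2 factor = 1.1429 × 10^5 / 27857 = 4.1026
v = 1150 μL / 4.1026 = 280 μL

280 μL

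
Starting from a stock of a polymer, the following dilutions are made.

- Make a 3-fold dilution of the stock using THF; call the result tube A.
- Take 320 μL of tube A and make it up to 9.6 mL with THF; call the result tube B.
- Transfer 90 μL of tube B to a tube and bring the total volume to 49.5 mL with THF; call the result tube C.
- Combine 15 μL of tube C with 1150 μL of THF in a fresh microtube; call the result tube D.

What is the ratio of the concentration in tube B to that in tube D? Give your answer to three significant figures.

Step 1: 3-fold → factor 3
Step 2: 320 μL brought to 9.6 mL → factor 9600/320 = 30
Step 3: 90 μL brought to 49.5 mL → factor 49500/90 = 550
Step 4: 15 μL + 1150 μL = 1165 μL total → factor 1165/15 = 77.667
Dilution factor to tube B = 90; to tube D = 3.8445 × 10^6
[tube B]/[tube D] = (factor to tube D)/(factor to tube B) = 3.8445 × 10^6/90 = 4.27 × 10^4

4.27 × 10^4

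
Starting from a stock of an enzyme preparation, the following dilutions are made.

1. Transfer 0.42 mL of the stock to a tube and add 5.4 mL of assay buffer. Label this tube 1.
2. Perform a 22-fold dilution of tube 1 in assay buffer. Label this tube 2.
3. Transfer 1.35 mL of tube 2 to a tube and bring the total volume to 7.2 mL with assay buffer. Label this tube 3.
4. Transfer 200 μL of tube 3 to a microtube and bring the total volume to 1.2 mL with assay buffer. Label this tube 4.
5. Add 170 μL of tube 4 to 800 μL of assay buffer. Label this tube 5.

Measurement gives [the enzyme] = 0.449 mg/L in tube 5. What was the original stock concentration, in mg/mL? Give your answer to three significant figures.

Step 1: 0.42 mL + 5.4 mL = 5.82 mL total → factor 5.82/0.42 = 13.857
Step 2: 22-fold → factor 22
Step 3: 1.35 mL brought to 7.2 mL → factor 7.2/1.35 = 5.3333
Step 4: 200 μL brought to 1.2 mL → factor 1200/200 = 6
Step 5: 170 μL + 800 μL = 970 μL total → factor 970/170 = 5.7059
Overall dilution factor = 13.857 × 22 × 5.3333 × 6 × 5.7059 = 55663
Stock = 0.449 mg/L × 55663 = 2.499 × 10^4 mg/L = 25.0 mg/mL

25.0 mg/mL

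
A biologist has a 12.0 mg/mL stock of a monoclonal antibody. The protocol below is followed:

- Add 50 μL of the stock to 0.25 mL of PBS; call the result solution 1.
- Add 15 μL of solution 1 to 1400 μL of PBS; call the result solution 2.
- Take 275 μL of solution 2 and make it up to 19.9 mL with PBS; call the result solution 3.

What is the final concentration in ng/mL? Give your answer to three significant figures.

293 ng/mL

Step 1: 50 μL + 0.25 mL = 300 μL total → factor 300/50 = 6
Step 2: 15 μL + 1400 μL = 1415 μL total → factor 1415/15 = 94.333
Step 3: 275 μL brought to 19.9 mL → factor 19900/275 = 72.364
Overall dilution factor = 6 × 94.333 × 72.364 = 40958
Final = 12.0 mg/mL / 40958 = 0.0002930 mg/mL = 293 ng/mL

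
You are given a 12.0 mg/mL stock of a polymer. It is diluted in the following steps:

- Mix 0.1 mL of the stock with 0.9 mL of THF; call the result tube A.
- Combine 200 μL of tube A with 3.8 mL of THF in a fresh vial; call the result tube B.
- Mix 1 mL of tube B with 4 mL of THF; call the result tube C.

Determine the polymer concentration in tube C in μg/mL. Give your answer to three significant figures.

12.0 μg/mL

Step 1: 0.1 mL + 0.9 mL = 1 mL total → factor 1/0.1 = 10
Step 2: 200 μL + 3.8 mL = 4000 μL total → factor 4000/200 = 20
Step 3: 1 mL + 4 mL = 5 mL total → factor 5/1 = 5
Overall dilution factor = 10 × 20 × 5 = 1000
Final = 12.0 mg/mL / 1000 = 0.01200 mg/mL = 12.0 μg/mL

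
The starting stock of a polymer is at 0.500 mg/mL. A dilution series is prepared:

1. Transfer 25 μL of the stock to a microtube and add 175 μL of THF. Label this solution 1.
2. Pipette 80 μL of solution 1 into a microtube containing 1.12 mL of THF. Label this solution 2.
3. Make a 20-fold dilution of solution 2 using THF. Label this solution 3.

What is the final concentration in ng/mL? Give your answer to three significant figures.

Step 1: 25 μL + 175 μL = 200 μL total → factor 200/25 = 8
Step 2: 80 μL + 1.12 mL = 1200 μL total → factor 1200/80 = 15
Step 3: 20-fold → factor 20
Overall dilution factor = 8 × 15 × 20 = 2400
Final = 0.500 mg/mL / 2400 = 0.0002083 mg/mL = 208 ng/mL

208 ng/mL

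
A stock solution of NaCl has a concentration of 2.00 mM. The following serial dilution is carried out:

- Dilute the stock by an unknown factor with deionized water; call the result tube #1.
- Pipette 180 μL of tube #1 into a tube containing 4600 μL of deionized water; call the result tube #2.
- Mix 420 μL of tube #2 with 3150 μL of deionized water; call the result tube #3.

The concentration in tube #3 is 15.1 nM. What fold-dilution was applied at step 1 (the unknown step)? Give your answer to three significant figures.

Step 1: unknown factor x
Step 2: 180 μL + 4600 μL = 4780 μL total → factor 4780/180 = 26.556
Step 3: 420 μL + 3150 μL = 3570 μL total → factor 3570/420 = 8.5
Product of known-step factors = 225.72
Overall factor = 2.00 mM / (15.1 nM) = 1.3245 × 10^5
x = 1.3245 × 10^5 / 225.72 = 587

587-fold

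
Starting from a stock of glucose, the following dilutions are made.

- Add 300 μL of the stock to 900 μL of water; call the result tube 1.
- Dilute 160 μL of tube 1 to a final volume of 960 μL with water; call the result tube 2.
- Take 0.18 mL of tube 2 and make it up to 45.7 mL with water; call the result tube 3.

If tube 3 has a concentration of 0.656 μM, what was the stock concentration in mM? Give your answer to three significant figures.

4.00 mM

Step 1: 300 μL + 900 μL = 1200 μL total → factor 1200/300 = 4
Step 2: 160 μL brought to 960 μL → factor 960/160 = 6
Step 3: 0.18 mL brought to 45.7 mL → factor 45.7/0.18 = 253.89
Overall dilution factor = 4 × 6 × 253.89 = 6093.3
Stock = 0.656 μM × 6093.3 = 3997 μM = 4.00 mM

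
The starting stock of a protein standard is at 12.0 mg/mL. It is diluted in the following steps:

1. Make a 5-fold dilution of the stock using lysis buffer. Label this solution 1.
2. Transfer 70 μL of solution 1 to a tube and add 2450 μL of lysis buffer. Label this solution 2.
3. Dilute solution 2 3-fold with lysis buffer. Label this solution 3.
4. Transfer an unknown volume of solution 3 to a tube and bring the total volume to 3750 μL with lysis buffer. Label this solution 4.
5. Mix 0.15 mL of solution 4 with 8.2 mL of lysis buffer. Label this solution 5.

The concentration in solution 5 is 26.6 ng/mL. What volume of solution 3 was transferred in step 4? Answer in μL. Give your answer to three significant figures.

Step 1: 5-fold → factor 5
Step 2: 70 μL + 2450 μL = 2520 μL total → factor 2520/70 = 36
Step 3: 3-fold → factor 3
Step 4: v brought to 3750 μL → factor = 3750 μL/v
Step 5: 0.15 mL + 8.2 mL = 8.35 mL total → factor 8.35/0.15 = 55.667
Product of known-step factors = 30060
Overall factor = 12.0 mg/mL / (26.6 ng/mL) = 4.5113 × 10^5
Step-4 factor = 4.5113 × 10^5 / 30060 = 15.008
v = 3750 μL / 15.008 = 250 μL

250 μL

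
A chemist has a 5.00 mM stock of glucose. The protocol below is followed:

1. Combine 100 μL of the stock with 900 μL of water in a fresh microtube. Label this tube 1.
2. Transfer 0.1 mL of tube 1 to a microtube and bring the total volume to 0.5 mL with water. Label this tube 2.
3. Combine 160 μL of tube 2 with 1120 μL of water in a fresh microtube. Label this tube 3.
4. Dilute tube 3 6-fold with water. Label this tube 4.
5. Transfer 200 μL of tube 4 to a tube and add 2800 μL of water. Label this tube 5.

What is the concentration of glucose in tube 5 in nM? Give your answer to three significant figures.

139 nM

Step 1: 100 μL + 900 μL = 1000 μL total → factor 1000/100 = 10
Step 2: 0.1 mL brought to 0.5 mL → factor 0.5/0.1 = 5
Step 3: 160 μL + 1120 μL = 1280 μL total → factor 1280/160 = 8
Step 4: 6-fold → factor 6
Step 5: 200 μL + 2800 μL = 3000 μL total → factor 3000/200 = 15
Overall dilution factor = 10 × 5 × 8 × 6 × 15 = 36000
Final = 5.00 mM / 36000 = 0.0001389 mM = 139 nM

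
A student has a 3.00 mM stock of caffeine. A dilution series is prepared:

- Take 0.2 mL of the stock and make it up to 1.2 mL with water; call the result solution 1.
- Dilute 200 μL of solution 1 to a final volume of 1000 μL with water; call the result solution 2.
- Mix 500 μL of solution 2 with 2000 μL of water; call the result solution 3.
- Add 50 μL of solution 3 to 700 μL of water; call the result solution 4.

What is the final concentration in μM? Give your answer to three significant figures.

1.33 μM

Step 1: 0.2 mL brought to 1.2 mL → factor 1.2/0.2 = 6
Step 2: 200 μL brought to 1000 μL → factor 1000/200 = 5
Step 3: 500 μL + 2000 μL = 2500 μL total → factor 2500/500 = 5
Step 4: 50 μL + 700 μL = 750 μL total → factor 750/50 = 15
Overall dilution factor = 6 × 5 × 5 × 15 = 2250
Final = 3.00 mM / 2250 = 0.001333 mM = 1.33 μM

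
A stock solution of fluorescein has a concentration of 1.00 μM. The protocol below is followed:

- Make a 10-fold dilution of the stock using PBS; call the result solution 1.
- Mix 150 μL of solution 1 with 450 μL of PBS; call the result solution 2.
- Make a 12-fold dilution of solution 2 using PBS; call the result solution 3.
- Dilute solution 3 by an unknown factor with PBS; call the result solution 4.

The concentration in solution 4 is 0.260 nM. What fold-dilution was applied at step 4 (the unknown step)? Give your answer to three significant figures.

8.01-fold

Step 1: 10-fold → factor 10
Step 2: 150 μL + 450 μL = 600 μL total → factor 600/150 = 4
Step 3: 12-fold → factor 12
Step 4: unknown factor x
Product of known-step factors = 480
Overall factor = 1.00 μM / (0.260 nM) = 3846.2
x = 3846.2 / 480 = 8.01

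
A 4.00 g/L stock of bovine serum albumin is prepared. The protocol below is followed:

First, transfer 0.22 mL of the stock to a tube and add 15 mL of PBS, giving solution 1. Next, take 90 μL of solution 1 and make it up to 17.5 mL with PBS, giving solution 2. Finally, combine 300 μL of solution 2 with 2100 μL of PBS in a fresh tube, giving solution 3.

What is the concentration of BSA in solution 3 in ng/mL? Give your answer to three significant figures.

37.2 ng/mL

Step 1: 0.22 mL + 15 mL = 15.22 mL total → factor 15.22/0.22 = 69.182
Step 2: 90 μL brought to 17.5 mL → factor 17500/90 = 194.44
Step 3: 300 μL + 2100 μL = 2400 μL total → factor 2400/300 = 8
Overall dilution factor = 69.182 × 194.44 × 8 = 1.0762 × 10^5
Final = 4.00 g/L / 1.0762 × 10^5 = 3.717 × 10^-5 g/L = 37.2 ng/mL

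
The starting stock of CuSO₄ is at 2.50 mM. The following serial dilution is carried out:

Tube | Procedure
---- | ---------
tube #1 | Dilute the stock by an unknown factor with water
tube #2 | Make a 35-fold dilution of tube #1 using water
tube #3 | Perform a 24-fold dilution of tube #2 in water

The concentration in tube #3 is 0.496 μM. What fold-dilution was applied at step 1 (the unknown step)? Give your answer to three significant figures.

Step 1: unknown factor x
Step 2: 35-fold → factor 35
Step 3: 24-fold → factor 24
Product of known-step factors = 840
Overall factor = 2.50 mM / (0.496 μM) = 5040.3
x = 5040.3 / 840 = 6.00

6.00-fold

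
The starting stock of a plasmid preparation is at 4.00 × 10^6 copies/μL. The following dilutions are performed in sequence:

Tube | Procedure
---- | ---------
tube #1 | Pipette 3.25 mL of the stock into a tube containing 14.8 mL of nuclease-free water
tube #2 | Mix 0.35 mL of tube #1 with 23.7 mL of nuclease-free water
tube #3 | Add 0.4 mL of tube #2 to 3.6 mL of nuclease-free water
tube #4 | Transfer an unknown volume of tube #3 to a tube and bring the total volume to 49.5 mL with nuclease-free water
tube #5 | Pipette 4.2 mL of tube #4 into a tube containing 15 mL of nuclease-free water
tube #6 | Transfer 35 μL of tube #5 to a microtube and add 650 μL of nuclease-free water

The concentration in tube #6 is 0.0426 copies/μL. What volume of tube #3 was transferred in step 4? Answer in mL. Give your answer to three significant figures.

Step 1: 3.25 mL + 14.8 mL = 18.05 mL total → factor 18.05/3.25 = 5.5538
Step 2: 0.35 mL + 23.7 mL = 24.05 mL total → factor 24.05/0.35 = 68.714
Step 3: 0.4 mL + 3.6 mL = 4 mL total → factor 4/0.4 = 10
Step 4: v brought to 49.5 mL → factor = 49.5 mL/v
Step 5: 4.2 mL + 15 mL = 19.2 mL total → factor 19.2/4.2 = 4.5714
Step 6: 35 μL + 650 μL = 685 μL total → factor 685/35 = 19.571
Product of known-step factors = 3.4144 × 10^5
Overall factor = 4.00 × 10^6 copies/μL / (0.0426 copies/μL) = 9.3897 × 10^7
Step-4 factor = 9.3897 × 10^7 / 3.4144 × 10^5 = 275
v = 49.5 mL / 275 = 0.180 mL

0.180 mL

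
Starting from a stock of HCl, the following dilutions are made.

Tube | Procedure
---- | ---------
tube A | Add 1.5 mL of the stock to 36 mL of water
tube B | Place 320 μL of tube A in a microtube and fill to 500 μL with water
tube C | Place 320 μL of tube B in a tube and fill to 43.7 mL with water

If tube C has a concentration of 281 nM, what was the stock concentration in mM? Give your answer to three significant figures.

1.50 mM

Step 1: 1.5 mL + 36 mL = 37.5 mL total → factor 37.5/1.5 = 25
Step 2: 320 μL brought to 500 μL → factor 500/320 = 1.5625
Step 3: 320 μL brought to 43.7 mL → factor 43700/320 = 136.56
Overall dilution factor = 25 × 1.5625 × 136.56 = 5334.5
Stock = 281 nM × 5334.5 = 1.499 × 10^6 nM = 1.50 mM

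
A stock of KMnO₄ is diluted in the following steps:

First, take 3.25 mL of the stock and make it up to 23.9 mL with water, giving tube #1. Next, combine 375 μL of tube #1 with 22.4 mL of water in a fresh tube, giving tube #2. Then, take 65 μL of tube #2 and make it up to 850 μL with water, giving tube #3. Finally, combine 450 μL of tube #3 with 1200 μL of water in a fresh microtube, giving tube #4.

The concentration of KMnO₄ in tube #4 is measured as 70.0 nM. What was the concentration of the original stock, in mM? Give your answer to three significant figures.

Step 1: 3.25 mL brought to 23.9 mL → factor 23.9/3.25 = 7.3538
Step 2: 375 μL + 22.4 mL = 22775 μL total → factor 22775/375 = 60.733
Step 3: 65 μL brought to 850 μL → factor 850/65 = 13.077
Step 4: 450 μL + 1200 μL = 1650 μL total → factor 1650/450 = 3.6667
Overall dilution factor = 7.3538 × 60.733 × 13.077 × 3.6667 = 21415
Stock = 70.0 nM × 21415 = 1.499 × 10^6 nM = 1.50 mM

1.50 mM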